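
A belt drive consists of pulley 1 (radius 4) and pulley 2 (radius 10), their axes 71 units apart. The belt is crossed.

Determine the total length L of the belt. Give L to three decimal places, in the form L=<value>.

crossed belt: β = asin((r1+r2)/C) = asin(14/71) = 11.3723°
wrap1 = wrap2 = π + 2β = 202.7446°
tangent length = C·cosβ = 69.6060
L = (r1+r2)·wrap + 2·C·cosβ = 14·3.5386 + 2·69.6060 = 188.7519

L=188.752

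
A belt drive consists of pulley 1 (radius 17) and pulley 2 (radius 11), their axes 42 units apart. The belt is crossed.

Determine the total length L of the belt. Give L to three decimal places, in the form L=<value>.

crossed belt: β = asin((r1+r2)/C) = asin(28/42) = 41.8103°
wrap1 = wrap2 = π + 2β = 263.6206°
tangent length = C·cosβ = 31.3050
L = (r1+r2)·wrap + 2·C·cosβ = 28·4.6010 + 2·31.3050 = 191.4392

L=191.439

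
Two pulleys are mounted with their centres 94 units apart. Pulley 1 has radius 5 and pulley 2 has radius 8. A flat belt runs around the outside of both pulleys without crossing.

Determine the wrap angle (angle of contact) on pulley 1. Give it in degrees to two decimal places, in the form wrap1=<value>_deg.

open belt: β = asin((r2−r1)/C) = asin(3/94) = 1.8289°
wrap1 = π − 2β = 176.3422°
wrap2 = π + 2β = 183.6578°

wrap1=176.34_deg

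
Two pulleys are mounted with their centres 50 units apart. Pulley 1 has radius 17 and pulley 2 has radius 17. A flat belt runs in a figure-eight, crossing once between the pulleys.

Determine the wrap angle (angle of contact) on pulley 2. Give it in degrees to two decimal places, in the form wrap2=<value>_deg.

crossed belt: β = asin((r1+r2)/C) = asin(34/50) = 42.8436°
wrap1 = wrap2 = π + 2β = 265.6873°

wrap2=265.69_deg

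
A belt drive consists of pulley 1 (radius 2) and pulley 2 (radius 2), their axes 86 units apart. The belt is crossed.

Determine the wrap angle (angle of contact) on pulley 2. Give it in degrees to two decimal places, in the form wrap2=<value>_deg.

wrap2=185.33_deg

crossed belt: β = asin((r1+r2)/C) = asin(4/86) = 2.6659°
wrap1 = wrap2 = π + 2β = 185.3318°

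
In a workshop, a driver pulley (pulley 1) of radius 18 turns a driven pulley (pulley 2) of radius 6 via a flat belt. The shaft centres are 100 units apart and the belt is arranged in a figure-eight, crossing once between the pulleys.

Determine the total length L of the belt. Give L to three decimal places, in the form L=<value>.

crossed belt: β = asin((r1+r2)/C) = asin(24/100) = 13.8865°
wrap1 = wrap2 = π + 2β = 207.7731°
tangent length = C·cosβ = 97.0773
L = (r1+r2)·wrap + 2·C·cosβ = 24·3.6263 + 2·97.0773 = 281.1864

L=281.186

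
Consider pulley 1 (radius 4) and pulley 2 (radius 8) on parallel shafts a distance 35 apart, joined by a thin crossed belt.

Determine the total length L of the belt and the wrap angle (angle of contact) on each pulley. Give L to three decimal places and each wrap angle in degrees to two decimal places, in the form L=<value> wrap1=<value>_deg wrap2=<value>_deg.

crossed belt: β = asin((r1+r2)/C) = asin(12/35) = 20.0510°
wrap1 = wrap2 = π + 2β = 220.1021°
tangent length = C·cosβ = 32.8786
L = (r1+r2)·wrap + 2·C·cosβ = 12·3.8415 + 2·32.8786 = 111.8552

L=111.855 wrap1=220.10_deg wrap2=220.10_deg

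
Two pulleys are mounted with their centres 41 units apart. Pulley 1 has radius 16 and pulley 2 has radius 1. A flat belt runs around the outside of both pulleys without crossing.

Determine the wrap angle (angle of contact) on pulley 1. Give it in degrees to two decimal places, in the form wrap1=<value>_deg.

open belt: β = asin((r2−r1)/C) = asin(-15/41) = -21.4601°
wrap1 = π − 2β = 222.9203°
wrap2 = π + 2β = 137.0797°

wrap1=222.92_deg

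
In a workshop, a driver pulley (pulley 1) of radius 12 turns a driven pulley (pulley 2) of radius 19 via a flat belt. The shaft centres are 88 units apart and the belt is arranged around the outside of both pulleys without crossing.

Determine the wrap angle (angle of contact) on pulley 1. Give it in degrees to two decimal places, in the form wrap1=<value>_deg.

wrap1=170.88_deg

open belt: β = asin((r2−r1)/C) = asin(7/88) = 4.5624°
wrap1 = π − 2β = 170.8751°
wrap2 = π + 2β = 189.1249°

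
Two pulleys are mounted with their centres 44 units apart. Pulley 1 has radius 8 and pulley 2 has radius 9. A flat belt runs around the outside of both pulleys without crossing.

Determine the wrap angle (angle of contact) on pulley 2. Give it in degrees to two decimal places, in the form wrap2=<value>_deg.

wrap2=182.60_deg

open belt: β = asin((r2−r1)/C) = asin(1/44) = 1.3023°
wrap1 = π − 2β = 177.3954°
wrap2 = π + 2β = 182.6046°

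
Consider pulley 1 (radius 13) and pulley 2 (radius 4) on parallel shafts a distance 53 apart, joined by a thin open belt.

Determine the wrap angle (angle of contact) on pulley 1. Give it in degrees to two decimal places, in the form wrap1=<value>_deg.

wrap1=199.55_deg

open belt: β = asin((r2−r1)/C) = asin(-9/53) = -9.7768°
wrap1 = π − 2β = 199.5537°
wrap2 = π + 2β = 160.4463°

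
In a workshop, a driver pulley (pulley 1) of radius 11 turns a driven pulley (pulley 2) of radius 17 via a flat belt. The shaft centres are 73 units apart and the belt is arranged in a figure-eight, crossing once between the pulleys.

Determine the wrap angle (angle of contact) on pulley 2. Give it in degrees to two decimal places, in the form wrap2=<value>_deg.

crossed belt: β = asin((r1+r2)/C) = asin(28/73) = 22.5545°
wrap1 = wrap2 = π + 2β = 225.1089°

wrap2=225.11_deg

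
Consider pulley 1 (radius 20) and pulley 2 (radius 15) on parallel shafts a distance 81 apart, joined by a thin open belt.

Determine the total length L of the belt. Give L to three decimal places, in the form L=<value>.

open belt: β = asin((r2−r1)/C) = asin(-5/81) = -3.5390°
wrap1 = π − 2β = 187.0781°
wrap2 = π + 2β = 172.9219°
tangent length = C·cosβ = 80.8455
L = r1·wrap1 + r2·wrap2 + 2·C·cosβ = 20·3.2651 + 15·3.0181 + 2·80.8455 = 272.2645

L=272.264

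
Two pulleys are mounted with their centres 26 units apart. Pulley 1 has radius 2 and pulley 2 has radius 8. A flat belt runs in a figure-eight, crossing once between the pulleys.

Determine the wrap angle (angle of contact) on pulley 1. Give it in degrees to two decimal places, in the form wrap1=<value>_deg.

wrap1=225.24_deg

crossed belt: β = asin((r1+r2)/C) = asin(10/26) = 22.6199°
wrap1 = wrap2 = π + 2β = 225.2397°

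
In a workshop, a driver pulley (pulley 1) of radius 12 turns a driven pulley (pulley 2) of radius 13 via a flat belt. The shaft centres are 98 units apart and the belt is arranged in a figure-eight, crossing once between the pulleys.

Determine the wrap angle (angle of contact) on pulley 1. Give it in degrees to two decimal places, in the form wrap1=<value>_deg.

wrap1=209.56_deg

crossed belt: β = asin((r1+r2)/C) = asin(25/98) = 14.7796°
wrap1 = wrap2 = π + 2β = 209.5593°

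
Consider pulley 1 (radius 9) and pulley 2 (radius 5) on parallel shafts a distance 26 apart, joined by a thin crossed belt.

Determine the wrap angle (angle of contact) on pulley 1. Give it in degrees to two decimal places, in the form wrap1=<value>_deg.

crossed belt: β = asin((r1+r2)/C) = asin(14/26) = 32.5790°
wrap1 = wrap2 = π + 2β = 245.1579°

wrap1=245.16_deg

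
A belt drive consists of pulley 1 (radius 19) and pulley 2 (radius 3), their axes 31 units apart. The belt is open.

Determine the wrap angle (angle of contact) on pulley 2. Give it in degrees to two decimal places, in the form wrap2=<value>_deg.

wrap2=117.85_deg

open belt: β = asin((r2−r1)/C) = asin(-16/31) = -31.0730°
wrap1 = π − 2β = 242.1459°
wrap2 = π + 2β = 117.8541°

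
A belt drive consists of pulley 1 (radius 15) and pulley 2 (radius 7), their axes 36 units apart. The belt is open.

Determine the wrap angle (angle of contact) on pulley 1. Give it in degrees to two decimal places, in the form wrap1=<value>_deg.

wrap1=205.68_deg

open belt: β = asin((r2−r1)/C) = asin(-8/36) = -12.8396°
wrap1 = π − 2β = 205.6792°
wrap2 = π + 2β = 154.3208°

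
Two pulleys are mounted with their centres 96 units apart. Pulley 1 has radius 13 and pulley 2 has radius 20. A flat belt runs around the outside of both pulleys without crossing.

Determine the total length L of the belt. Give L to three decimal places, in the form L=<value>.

open belt: β = asin((r2−r1)/C) = asin(7/96) = 4.1815°
wrap1 = π − 2β = 171.6369°
wrap2 = π + 2β = 188.3631°
tangent length = C·cosβ = 95.7445
L = r1·wrap1 + r2·wrap2 + 2·C·cosβ = 13·2.9956 + 20·3.2876 + 2·95.7445 = 296.1832

L=296.183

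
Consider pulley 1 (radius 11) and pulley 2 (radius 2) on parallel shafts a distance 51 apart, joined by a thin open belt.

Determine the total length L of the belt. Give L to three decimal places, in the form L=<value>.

L=144.433

open belt: β = asin((r2−r1)/C) = asin(-9/51) = -10.1642°
wrap1 = π − 2β = 200.3285°
wrap2 = π + 2β = 159.6715°
tangent length = C·cosβ = 50.1996
L = r1·wrap1 + r2·wrap2 + 2·C·cosβ = 11·3.4964 + 2·2.7868 + 2·50.1996 = 144.4331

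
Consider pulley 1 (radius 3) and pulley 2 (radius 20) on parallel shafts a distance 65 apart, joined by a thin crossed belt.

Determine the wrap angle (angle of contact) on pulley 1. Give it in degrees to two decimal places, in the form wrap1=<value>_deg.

wrap1=221.45_deg

crossed belt: β = asin((r1+r2)/C) = asin(23/65) = 20.7227°
wrap1 = wrap2 = π + 2β = 221.4455°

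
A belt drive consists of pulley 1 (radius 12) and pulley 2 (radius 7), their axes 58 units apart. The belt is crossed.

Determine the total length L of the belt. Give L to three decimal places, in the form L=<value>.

crossed belt: β = asin((r1+r2)/C) = asin(19/58) = 19.1223°
wrap1 = wrap2 = π + 2β = 218.2447°
tangent length = C·cosβ = 54.7996
L = (r1+r2)·wrap + 2·C·cosβ = 19·3.8091 + 2·54.7996 = 181.9719

L=181.972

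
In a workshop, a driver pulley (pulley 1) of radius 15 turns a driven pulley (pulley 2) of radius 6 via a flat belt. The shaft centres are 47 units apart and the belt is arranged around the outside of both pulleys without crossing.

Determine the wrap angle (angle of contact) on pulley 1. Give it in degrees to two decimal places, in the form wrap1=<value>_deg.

open belt: β = asin((r2−r1)/C) = asin(-9/47) = -11.0397°
wrap1 = π − 2β = 202.0794°
wrap2 = π + 2β = 157.9206°

wrap1=202.08_deg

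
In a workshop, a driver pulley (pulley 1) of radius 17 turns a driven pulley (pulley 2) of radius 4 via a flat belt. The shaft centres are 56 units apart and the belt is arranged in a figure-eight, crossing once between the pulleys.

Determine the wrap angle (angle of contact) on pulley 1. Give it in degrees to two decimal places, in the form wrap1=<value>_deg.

crossed belt: β = asin((r1+r2)/C) = asin(21/56) = 22.0243°
wrap1 = wrap2 = π + 2β = 224.0486°

wrap1=224.05_deg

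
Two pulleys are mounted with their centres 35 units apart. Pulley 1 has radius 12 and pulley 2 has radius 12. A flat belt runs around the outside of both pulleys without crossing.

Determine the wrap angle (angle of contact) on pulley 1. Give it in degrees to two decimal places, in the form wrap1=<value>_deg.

wrap1=180.00_deg

open belt: β = asin((r2−r1)/C) = asin(0/35) = 0.0000°
wrap1 = π − 2β = 180.0000°
wrap2 = π + 2β = 180.0000°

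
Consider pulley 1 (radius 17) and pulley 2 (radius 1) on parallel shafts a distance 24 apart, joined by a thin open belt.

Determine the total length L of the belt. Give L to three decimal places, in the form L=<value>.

L=115.677

open belt: β = asin((r2−r1)/C) = asin(-16/24) = -41.8103°
wrap1 = π − 2β = 263.6206°
wrap2 = π + 2β = 96.3794°
tangent length = C·cosβ = 17.8885
L = r1·wrap1 + r2·wrap2 + 2·C·cosβ = 17·4.6010 + 1·1.6821 + 2·17.8885 = 115.6770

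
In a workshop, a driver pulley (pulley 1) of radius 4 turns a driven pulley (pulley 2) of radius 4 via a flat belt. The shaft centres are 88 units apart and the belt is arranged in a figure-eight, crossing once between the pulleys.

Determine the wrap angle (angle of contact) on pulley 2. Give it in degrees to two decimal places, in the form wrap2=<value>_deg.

crossed belt: β = asin((r1+r2)/C) = asin(8/88) = 5.2159°
wrap1 = wrap2 = π + 2β = 190.4318°

wrap2=190.43_deg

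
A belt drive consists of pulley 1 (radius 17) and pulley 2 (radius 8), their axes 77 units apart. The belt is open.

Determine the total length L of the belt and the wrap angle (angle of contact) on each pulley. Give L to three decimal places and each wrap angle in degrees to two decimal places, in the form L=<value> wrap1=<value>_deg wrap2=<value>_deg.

open belt: β = asin((r2−r1)/C) = asin(-9/77) = -6.7123°
wrap1 = π − 2β = 193.4245°
wrap2 = π + 2β = 166.5755°
tangent length = C·cosβ = 76.4722
L = r1·wrap1 + r2·wrap2 + 2·C·cosβ = 17·3.3759 + 8·2.9073 + 2·76.4722 = 233.5930

L=233.593 wrap1=193.42_deg wrap2=166.58_deg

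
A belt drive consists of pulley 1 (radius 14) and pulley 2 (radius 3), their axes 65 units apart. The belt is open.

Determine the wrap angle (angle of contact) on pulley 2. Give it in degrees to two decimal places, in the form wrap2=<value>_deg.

wrap2=160.51_deg

open belt: β = asin((r2−r1)/C) = asin(-11/65) = -9.7431°
wrap1 = π − 2β = 199.4862°
wrap2 = π + 2β = 160.5138°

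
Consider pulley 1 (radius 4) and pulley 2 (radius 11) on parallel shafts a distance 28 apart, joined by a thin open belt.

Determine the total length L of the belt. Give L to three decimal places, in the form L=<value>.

open belt: β = asin((r2−r1)/C) = asin(7/28) = 14.4775°
wrap1 = π − 2β = 151.0450°
wrap2 = π + 2β = 208.9550°
tangent length = C·cosβ = 27.1109
L = r1·wrap1 + r2·wrap2 + 2·C·cosβ = 4·2.6362 + 11·3.6470 + 2·27.1109 = 104.8832

L=104.883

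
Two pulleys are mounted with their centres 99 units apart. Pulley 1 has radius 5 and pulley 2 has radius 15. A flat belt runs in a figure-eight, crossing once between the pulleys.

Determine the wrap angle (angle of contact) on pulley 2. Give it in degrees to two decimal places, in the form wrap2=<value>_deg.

wrap2=203.31_deg

crossed belt: β = asin((r1+r2)/C) = asin(20/99) = 11.6551°
wrap1 = wrap2 = π + 2β = 203.3102°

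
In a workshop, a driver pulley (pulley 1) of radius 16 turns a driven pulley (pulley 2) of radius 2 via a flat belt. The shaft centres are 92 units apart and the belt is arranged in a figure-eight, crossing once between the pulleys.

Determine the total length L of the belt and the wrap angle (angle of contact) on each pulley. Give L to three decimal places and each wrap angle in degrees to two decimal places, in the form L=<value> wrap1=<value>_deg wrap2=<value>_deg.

crossed belt: β = asin((r1+r2)/C) = asin(18/92) = 11.2828°
wrap1 = wrap2 = π + 2β = 202.5656°
tangent length = C·cosβ = 90.2219
L = (r1+r2)·wrap + 2·C·cosβ = 18·3.5354 + 2·90.2219 = 244.0818

L=244.082 wrap1=202.57_deg wrap2=202.57_deg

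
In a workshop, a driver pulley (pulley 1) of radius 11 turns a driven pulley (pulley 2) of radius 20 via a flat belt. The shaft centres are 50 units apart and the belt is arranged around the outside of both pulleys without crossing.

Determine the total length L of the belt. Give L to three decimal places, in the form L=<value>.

open belt: β = asin((r2−r1)/C) = asin(9/50) = 10.3698°
wrap1 = π − 2β = 159.2605°
wrap2 = π + 2β = 200.7395°
tangent length = C·cosβ = 49.1833
L = r1·wrap1 + r2·wrap2 + 2·C·cosβ = 11·2.7796 + 20·3.5036 + 2·49.1833 = 199.0138

L=199.014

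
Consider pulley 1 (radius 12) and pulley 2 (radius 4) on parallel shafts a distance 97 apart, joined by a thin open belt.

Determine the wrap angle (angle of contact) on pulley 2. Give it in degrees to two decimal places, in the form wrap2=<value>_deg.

wrap2=170.54_deg

open belt: β = asin((r2−r1)/C) = asin(-8/97) = -4.7308°
wrap1 = π − 2β = 189.4616°
wrap2 = π + 2β = 170.5384°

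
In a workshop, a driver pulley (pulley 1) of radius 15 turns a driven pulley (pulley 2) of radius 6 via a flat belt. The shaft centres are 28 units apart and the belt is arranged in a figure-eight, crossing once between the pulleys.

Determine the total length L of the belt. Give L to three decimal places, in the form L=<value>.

L=138.633

crossed belt: β = asin((r1+r2)/C) = asin(21/28) = 48.5904°
wrap1 = wrap2 = π + 2β = 277.1808°
tangent length = C·cosβ = 18.5203
L = (r1+r2)·wrap + 2·C·cosβ = 21·4.8377 + 2·18.5203 = 138.6326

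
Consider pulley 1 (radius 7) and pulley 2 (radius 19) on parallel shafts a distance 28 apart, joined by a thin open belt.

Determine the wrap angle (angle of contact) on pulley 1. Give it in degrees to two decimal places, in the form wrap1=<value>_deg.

wrap1=129.25_deg

open belt: β = asin((r2−r1)/C) = asin(12/28) = 25.3769°
wrap1 = π − 2β = 129.2461°
wrap2 = π + 2β = 230.7539°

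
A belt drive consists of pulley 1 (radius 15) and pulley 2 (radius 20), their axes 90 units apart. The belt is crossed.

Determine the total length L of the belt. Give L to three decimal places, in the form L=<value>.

crossed belt: β = asin((r1+r2)/C) = asin(35/90) = 22.8854°
wrap1 = wrap2 = π + 2β = 225.7708°
tangent length = C·cosβ = 82.9156
L = (r1+r2)·wrap + 2·C·cosβ = 35·3.9404 + 2·82.9156 = 303.7467

L=303.747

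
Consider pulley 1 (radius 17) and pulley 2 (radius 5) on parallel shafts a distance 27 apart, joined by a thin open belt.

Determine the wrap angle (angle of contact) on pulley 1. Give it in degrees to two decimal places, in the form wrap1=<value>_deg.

wrap1=232.78_deg

open belt: β = asin((r2−r1)/C) = asin(-12/27) = -26.3878°
wrap1 = π − 2β = 232.7756°
wrap2 = π + 2β = 127.2244°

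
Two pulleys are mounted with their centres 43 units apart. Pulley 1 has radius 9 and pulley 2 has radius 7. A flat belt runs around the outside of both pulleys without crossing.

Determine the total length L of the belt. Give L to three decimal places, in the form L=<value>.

open belt: β = asin((r2−r1)/C) = asin(-2/43) = -2.6659°
wrap1 = π − 2β = 185.3318°
wrap2 = π + 2β = 174.6682°
tangent length = C·cosβ = 42.9535
L = r1·wrap1 + r2·wrap2 + 2·C·cosβ = 9·3.2346 + 7·3.0485 + 2·42.9535 = 136.3585

L=136.359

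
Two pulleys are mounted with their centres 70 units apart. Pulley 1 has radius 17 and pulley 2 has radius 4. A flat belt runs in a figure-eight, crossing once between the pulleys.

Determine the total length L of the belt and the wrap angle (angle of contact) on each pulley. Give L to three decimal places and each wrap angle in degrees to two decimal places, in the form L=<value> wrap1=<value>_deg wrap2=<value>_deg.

L=212.322 wrap1=214.92_deg wrap2=214.92_deg

crossed belt: β = asin((r1+r2)/C) = asin(21/70) = 17.4576°
wrap1 = wrap2 = π + 2β = 214.9152°
tangent length = C·cosβ = 66.7757
L = (r1+r2)·wrap + 2·C·cosβ = 21·3.7510 + 2·66.7757 = 212.3220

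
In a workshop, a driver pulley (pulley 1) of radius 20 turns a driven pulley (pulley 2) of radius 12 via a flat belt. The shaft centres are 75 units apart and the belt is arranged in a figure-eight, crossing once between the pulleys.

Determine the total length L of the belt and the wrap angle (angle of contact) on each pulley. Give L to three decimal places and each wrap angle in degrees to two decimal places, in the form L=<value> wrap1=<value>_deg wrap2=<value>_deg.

crossed belt: β = asin((r1+r2)/C) = asin(32/75) = 25.2562°
wrap1 = wrap2 = π + 2β = 230.5124°
tangent length = C·cosβ = 67.8307
L = (r1+r2)·wrap + 2·C·cosβ = 32·4.0232 + 2·67.8307 = 264.4038

L=264.404 wrap1=230.51_deg wrap2=230.51_deg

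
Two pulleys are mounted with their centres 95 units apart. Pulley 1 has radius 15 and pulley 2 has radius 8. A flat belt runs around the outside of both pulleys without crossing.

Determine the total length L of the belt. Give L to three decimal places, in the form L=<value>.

open belt: β = asin((r2−r1)/C) = asin(-7/95) = -4.2256°
wrap1 = π − 2β = 188.4512°
wrap2 = π + 2β = 171.5488°
tangent length = C·cosβ = 94.7418
L = r1·wrap1 + r2·wrap2 + 2·C·cosβ = 15·3.2891 + 8·2.9941 + 2·94.7418 = 262.7727

L=262.773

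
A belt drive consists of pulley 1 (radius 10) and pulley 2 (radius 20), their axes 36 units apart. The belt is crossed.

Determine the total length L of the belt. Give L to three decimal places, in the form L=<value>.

L=193.154

crossed belt: β = asin((r1+r2)/C) = asin(30/36) = 56.4427°
wrap1 = wrap2 = π + 2β = 292.8854°
tangent length = C·cosβ = 19.8997
L = (r1+r2)·wrap + 2·C·cosβ = 30·5.1118 + 2·19.8997 = 193.1539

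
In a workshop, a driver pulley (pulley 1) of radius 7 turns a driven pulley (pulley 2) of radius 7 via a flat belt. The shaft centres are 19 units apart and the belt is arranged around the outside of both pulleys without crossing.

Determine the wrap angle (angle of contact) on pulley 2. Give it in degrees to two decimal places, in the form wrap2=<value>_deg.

open belt: β = asin((r2−r1)/C) = asin(0/19) = 0.0000°
wrap1 = π − 2β = 180.0000°
wrap2 = π + 2β = 180.0000°

wrap2=180.00_deg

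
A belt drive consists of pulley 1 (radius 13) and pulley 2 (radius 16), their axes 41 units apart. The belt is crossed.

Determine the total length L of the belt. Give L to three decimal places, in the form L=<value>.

crossed belt: β = asin((r1+r2)/C) = asin(29/41) = 45.0170°
wrap1 = wrap2 = π + 2β = 270.0341°
tangent length = C·cosβ = 28.9828
L = (r1+r2)·wrap + 2·C·cosβ = 29·4.7130 + 2·28.9828 = 194.6420

L=194.642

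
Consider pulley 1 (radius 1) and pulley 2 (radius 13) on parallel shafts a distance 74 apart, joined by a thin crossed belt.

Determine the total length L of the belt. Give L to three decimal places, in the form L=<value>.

crossed belt: β = asin((r1+r2)/C) = asin(14/74) = 10.9055°
wrap1 = wrap2 = π + 2β = 201.8109°
tangent length = C·cosβ = 72.6636
L = (r1+r2)·wrap + 2·C·cosβ = 14·3.5223 + 2·72.6636 = 194.6389

L=194.639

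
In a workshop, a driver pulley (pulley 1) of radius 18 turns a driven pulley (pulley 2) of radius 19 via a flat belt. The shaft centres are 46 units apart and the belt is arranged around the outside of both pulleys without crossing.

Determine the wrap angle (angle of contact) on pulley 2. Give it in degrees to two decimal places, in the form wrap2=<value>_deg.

wrap2=182.49_deg

open belt: β = asin((r2−r1)/C) = asin(1/46) = 1.2457°
wrap1 = π − 2β = 177.5087°
wrap2 = π + 2β = 182.4913°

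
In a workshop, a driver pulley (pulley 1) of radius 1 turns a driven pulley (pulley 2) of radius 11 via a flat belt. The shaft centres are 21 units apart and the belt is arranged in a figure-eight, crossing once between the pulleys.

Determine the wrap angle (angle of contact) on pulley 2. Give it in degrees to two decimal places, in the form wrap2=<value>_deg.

wrap2=249.70_deg

crossed belt: β = asin((r1+r2)/C) = asin(12/21) = 34.8499°
wrap1 = wrap2 = π + 2β = 249.6998°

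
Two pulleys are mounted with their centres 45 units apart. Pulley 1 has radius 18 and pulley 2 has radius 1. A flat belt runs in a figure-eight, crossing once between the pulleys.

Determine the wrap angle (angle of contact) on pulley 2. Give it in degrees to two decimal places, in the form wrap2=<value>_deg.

wrap2=229.95_deg

crossed belt: β = asin((r1+r2)/C) = asin(19/45) = 24.9750°
wrap1 = wrap2 = π + 2β = 229.9499°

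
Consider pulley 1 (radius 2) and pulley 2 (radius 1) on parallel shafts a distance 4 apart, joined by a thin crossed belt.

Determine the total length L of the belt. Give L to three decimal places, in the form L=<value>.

crossed belt: β = asin((r1+r2)/C) = asin(3/4) = 48.5904°
wrap1 = wrap2 = π + 2β = 277.1808°
tangent length = C·cosβ = 2.6458
L = (r1+r2)·wrap + 2·C·cosβ = 3·4.8377 + 2·2.6458 = 19.8047

L=19.805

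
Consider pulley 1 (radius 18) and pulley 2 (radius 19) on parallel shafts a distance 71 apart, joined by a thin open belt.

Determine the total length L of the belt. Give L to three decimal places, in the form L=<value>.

L=258.253

open belt: β = asin((r2−r1)/C) = asin(1/71) = 0.8070°
wrap1 = π − 2β = 178.3860°
wrap2 = π + 2β = 181.6140°
tangent length = C·cosβ = 70.9930
L = r1·wrap1 + r2·wrap2 + 2·C·cosβ = 18·3.1134 + 19·3.1698 + 2·70.9930 = 258.2530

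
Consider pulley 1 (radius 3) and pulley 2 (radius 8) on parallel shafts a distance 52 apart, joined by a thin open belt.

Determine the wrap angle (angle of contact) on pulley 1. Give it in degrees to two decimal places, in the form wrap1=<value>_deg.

wrap1=168.96_deg

open belt: β = asin((r2−r1)/C) = asin(5/52) = 5.5177°
wrap1 = π − 2β = 168.9645°
wrap2 = π + 2β = 191.0355°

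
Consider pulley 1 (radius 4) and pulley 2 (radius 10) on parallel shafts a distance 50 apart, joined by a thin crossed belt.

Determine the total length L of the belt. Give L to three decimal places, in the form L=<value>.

L=147.929

crossed belt: β = asin((r1+r2)/C) = asin(14/50) = 16.2602°
wrap1 = wrap2 = π + 2β = 212.5204°
tangent length = C·cosβ = 48.0000
L = (r1+r2)·wrap + 2·C·cosβ = 14·3.7092 + 2·48.0000 = 147.9285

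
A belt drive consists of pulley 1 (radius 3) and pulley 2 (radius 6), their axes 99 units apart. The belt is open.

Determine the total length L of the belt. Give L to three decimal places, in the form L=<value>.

L=226.365

open belt: β = asin((r2−r1)/C) = asin(3/99) = 1.7365°
wrap1 = π − 2β = 176.5270°
wrap2 = π + 2β = 183.4730°
tangent length = C·cosβ = 98.9545
L = r1·wrap1 + r2·wrap2 + 2·C·cosβ = 3·3.0810 + 6·3.2022 + 2·98.9545 = 226.3652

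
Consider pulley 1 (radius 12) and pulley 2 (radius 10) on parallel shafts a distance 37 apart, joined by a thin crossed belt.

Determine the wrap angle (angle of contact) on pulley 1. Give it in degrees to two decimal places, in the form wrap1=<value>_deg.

wrap1=252.97_deg

crossed belt: β = asin((r1+r2)/C) = asin(22/37) = 36.4837°
wrap1 = wrap2 = π + 2β = 252.9675°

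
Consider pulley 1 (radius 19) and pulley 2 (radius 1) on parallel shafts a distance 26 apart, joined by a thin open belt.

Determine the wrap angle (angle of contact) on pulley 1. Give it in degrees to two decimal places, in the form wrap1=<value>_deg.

wrap1=267.63_deg

open belt: β = asin((r2−r1)/C) = asin(-18/26) = -43.8131°
wrap1 = π − 2β = 267.6261°
wrap2 = π + 2β = 92.3739°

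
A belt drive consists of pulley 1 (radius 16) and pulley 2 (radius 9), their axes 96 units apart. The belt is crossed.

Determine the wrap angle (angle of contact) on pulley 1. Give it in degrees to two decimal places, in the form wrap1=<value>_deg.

crossed belt: β = asin((r1+r2)/C) = asin(25/96) = 15.0948°
wrap1 = wrap2 = π + 2β = 210.1896°

wrap1=210.19_deg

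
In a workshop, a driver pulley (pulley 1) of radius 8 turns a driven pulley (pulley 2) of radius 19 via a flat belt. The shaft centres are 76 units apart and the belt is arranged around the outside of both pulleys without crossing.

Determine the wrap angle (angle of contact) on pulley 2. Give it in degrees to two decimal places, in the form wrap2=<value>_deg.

wrap2=196.64_deg

open belt: β = asin((r2−r1)/C) = asin(11/76) = 8.3220°
wrap1 = π − 2β = 163.3559°
wrap2 = π + 2β = 196.6441°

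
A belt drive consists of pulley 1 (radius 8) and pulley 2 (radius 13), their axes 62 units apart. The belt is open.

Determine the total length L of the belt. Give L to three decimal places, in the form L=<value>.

open belt: β = asin((r2−r1)/C) = asin(5/62) = 4.6257°
wrap1 = π − 2β = 170.7487°
wrap2 = π + 2β = 189.2513°
tangent length = C·cosβ = 61.7981
L = r1·wrap1 + r2·wrap2 + 2·C·cosβ = 8·2.9801 + 13·3.3031 + 2·61.7981 = 190.3769

L=190.377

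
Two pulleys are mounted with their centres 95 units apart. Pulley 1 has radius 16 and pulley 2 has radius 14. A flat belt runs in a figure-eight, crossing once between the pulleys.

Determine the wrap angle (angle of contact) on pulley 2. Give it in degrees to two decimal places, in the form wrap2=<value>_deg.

wrap2=216.82_deg

crossed belt: β = asin((r1+r2)/C) = asin(30/95) = 18.4085°
wrap1 = wrap2 = π + 2β = 216.8170°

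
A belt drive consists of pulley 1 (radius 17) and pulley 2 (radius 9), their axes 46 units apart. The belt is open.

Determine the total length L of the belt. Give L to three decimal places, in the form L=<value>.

open belt: β = asin((r2−r1)/C) = asin(-8/46) = -10.0154°
wrap1 = π − 2β = 200.0308°
wrap2 = π + 2β = 159.9692°
tangent length = C·cosβ = 45.2990
L = r1·wrap1 + r2·wrap2 + 2·C·cosβ = 17·3.4912 + 9·2.7920 + 2·45.2990 = 175.0763

L=175.076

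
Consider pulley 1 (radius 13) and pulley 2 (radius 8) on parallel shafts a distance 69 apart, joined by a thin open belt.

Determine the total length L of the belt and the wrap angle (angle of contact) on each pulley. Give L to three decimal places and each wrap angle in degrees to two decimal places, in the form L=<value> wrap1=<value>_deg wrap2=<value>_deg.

L=204.336 wrap1=188.31_deg wrap2=171.69_deg

open belt: β = asin((r2−r1)/C) = asin(-5/69) = -4.1555°
wrap1 = π − 2β = 188.3110°
wrap2 = π + 2β = 171.6890°
tangent length = C·cosβ = 68.8186
L = r1·wrap1 + r2·wrap2 + 2·C·cosβ = 13·3.2866 + 8·2.9965 + 2·68.8186 = 204.3359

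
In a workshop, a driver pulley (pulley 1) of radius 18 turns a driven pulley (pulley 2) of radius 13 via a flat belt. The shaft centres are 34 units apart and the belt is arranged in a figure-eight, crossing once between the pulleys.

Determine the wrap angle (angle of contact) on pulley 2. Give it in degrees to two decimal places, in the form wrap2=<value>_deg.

wrap2=311.50_deg

crossed belt: β = asin((r1+r2)/C) = asin(31/34) = 65.7504°
wrap1 = wrap2 = π + 2β = 311.5007°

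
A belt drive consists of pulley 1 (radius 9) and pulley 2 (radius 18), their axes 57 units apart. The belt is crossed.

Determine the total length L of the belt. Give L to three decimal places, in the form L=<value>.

L=211.870

crossed belt: β = asin((r1+r2)/C) = asin(27/57) = 28.2737°
wrap1 = wrap2 = π + 2β = 236.5474°
tangent length = C·cosβ = 50.1996
L = (r1+r2)·wrap + 2·C·cosβ = 27·4.1285 + 2·50.1996 = 211.8696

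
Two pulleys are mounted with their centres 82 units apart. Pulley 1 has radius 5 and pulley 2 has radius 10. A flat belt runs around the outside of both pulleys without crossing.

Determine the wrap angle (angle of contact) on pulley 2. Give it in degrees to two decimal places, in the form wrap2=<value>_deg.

open belt: β = asin((r2−r1)/C) = asin(5/82) = 3.4958°
wrap1 = π − 2β = 173.0084°
wrap2 = π + 2β = 186.9916°

wrap2=186.99_deg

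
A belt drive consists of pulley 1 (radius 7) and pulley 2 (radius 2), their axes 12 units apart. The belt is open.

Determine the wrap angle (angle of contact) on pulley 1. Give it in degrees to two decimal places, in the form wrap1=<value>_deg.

wrap1=229.25_deg

open belt: β = asin((r2−r1)/C) = asin(-5/12) = -24.6243°
wrap1 = π − 2β = 229.2486°
wrap2 = π + 2β = 130.7514°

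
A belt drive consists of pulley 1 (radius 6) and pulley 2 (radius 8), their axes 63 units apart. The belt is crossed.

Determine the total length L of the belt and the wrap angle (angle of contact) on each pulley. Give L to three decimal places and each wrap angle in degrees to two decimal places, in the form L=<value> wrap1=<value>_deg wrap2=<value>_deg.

L=173.106 wrap1=205.68_deg wrap2=205.68_deg

crossed belt: β = asin((r1+r2)/C) = asin(14/63) = 12.8396°
wrap1 = wrap2 = π + 2β = 205.6792°
tangent length = C·cosβ = 61.4248
L = (r1+r2)·wrap + 2·C·cosβ = 14·3.5898 + 2·61.4248 = 173.1064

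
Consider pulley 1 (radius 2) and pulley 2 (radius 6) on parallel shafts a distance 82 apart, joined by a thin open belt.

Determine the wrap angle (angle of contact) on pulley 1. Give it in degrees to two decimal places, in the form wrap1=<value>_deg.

wrap1=174.41_deg

open belt: β = asin((r2−r1)/C) = asin(4/82) = 2.7960°
wrap1 = π − 2β = 174.4079°
wrap2 = π + 2β = 185.5921°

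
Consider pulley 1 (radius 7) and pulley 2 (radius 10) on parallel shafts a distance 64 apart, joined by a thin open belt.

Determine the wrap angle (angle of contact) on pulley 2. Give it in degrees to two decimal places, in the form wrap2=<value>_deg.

open belt: β = asin((r2−r1)/C) = asin(3/64) = 2.6867°
wrap1 = π − 2β = 174.6266°
wrap2 = π + 2β = 185.3734°

wrap2=185.37_deg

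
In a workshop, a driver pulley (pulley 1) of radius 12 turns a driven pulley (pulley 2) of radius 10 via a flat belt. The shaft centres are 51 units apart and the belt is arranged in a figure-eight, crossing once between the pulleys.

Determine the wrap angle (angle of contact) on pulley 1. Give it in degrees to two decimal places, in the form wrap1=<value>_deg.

crossed belt: β = asin((r1+r2)/C) = asin(22/51) = 25.5547°
wrap1 = wrap2 = π + 2β = 231.1094°

wrap1=231.11_deg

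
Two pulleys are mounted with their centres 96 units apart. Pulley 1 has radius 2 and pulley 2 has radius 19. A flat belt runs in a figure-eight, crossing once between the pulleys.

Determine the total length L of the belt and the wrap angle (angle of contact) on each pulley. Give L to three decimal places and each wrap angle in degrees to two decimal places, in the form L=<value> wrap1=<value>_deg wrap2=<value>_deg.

L=262.586 wrap1=205.27_deg wrap2=205.27_deg

crossed belt: β = asin((r1+r2)/C) = asin(21/96) = 12.6356°
wrap1 = wrap2 = π + 2β = 205.2713°
tangent length = C·cosβ = 93.6750
L = (r1+r2)·wrap + 2·C·cosβ = 21·3.5827 + 2·93.6750 = 262.5858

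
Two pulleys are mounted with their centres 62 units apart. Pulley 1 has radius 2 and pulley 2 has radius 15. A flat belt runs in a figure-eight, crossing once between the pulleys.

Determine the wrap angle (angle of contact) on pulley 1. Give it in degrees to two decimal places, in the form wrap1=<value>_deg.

crossed belt: β = asin((r1+r2)/C) = asin(17/62) = 15.9140°
wrap1 = wrap2 = π + 2β = 211.8279°

wrap1=211.83_deg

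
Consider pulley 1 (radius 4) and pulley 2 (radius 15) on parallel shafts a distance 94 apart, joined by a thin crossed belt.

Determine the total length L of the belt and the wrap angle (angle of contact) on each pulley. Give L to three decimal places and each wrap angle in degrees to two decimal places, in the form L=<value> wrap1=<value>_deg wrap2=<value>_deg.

crossed belt: β = asin((r1+r2)/C) = asin(19/94) = 11.6614°
wrap1 = wrap2 = π + 2β = 203.3228°
tangent length = C·cosβ = 92.0598
L = (r1+r2)·wrap + 2·C·cosβ = 19·3.5487 + 2·92.0598 = 251.5439

L=251.544 wrap1=203.32_deg wrap2=203.32_deg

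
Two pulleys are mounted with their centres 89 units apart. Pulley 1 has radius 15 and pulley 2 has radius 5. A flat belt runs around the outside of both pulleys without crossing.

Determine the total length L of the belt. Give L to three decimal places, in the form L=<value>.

open belt: β = asin((r2−r1)/C) = asin(-10/89) = -6.4514°
wrap1 = π − 2β = 192.9027°
wrap2 = π + 2β = 167.0973°
tangent length = C·cosβ = 88.4364
L = r1·wrap1 + r2·wrap2 + 2·C·cosβ = 15·3.3668 + 5·2.9164 + 2·88.4364 = 241.9566

L=241.957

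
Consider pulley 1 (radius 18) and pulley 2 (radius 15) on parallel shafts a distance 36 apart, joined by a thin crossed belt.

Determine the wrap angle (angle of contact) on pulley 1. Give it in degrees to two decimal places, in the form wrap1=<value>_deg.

crossed belt: β = asin((r1+r2)/C) = asin(33/36) = 66.4435°
wrap1 = wrap2 = π + 2β = 312.8871°

wrap1=312.89_deg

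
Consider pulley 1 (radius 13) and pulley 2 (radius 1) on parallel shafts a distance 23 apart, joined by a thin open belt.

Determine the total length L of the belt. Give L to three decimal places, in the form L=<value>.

open belt: β = asin((r2−r1)/C) = asin(-12/23) = -31.4490°
wrap1 = π − 2β = 242.8980°
wrap2 = π + 2β = 117.1020°
tangent length = C·cosβ = 19.6214
L = r1·wrap1 + r2·wrap2 + 2·C·cosβ = 13·4.2394 + 1·2.0438 + 2·19.6214 = 96.3984

L=96.398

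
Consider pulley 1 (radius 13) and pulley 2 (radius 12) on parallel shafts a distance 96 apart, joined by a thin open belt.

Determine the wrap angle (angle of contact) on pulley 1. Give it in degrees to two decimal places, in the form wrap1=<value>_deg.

open belt: β = asin((r2−r1)/C) = asin(-1/96) = -0.5968°
wrap1 = π − 2β = 181.1937°
wrap2 = π + 2β = 178.8063°

wrap1=181.19_deg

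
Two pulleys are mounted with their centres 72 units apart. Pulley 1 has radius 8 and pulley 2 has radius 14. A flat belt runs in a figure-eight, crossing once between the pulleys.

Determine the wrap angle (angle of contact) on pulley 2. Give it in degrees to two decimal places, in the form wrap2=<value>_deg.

crossed belt: β = asin((r1+r2)/C) = asin(22/72) = 17.7916°
wrap1 = wrap2 = π + 2β = 215.5832°

wrap2=215.58_deg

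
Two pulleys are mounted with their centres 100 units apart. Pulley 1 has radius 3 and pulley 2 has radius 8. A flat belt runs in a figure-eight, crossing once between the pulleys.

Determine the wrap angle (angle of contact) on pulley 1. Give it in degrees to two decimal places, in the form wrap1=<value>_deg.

wrap1=192.63_deg

crossed belt: β = asin((r1+r2)/C) = asin(11/100) = 6.3153°
wrap1 = wrap2 = π + 2β = 192.6306°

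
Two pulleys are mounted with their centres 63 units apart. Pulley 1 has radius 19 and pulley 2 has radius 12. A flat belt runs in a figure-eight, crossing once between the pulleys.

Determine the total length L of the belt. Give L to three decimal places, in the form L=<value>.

L=238.976

crossed belt: β = asin((r1+r2)/C) = asin(31/63) = 29.4763°
wrap1 = wrap2 = π + 2β = 238.9526°
tangent length = C·cosβ = 54.8452
L = (r1+r2)·wrap + 2·C·cosβ = 31·4.1705 + 2·54.8452 = 238.9763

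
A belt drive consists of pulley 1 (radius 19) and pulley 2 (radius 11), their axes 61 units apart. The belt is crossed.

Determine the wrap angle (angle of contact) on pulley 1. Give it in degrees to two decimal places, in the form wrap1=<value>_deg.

wrap1=238.92_deg

crossed belt: β = asin((r1+r2)/C) = asin(30/61) = 29.4592°
wrap1 = wrap2 = π + 2β = 238.9183°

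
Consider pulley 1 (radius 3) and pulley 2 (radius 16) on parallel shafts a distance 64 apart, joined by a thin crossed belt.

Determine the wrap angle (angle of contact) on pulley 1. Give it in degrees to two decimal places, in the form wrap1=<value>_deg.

wrap1=214.54_deg

crossed belt: β = asin((r1+r2)/C) = asin(19/64) = 17.2700°
wrap1 = wrap2 = π + 2β = 214.5400°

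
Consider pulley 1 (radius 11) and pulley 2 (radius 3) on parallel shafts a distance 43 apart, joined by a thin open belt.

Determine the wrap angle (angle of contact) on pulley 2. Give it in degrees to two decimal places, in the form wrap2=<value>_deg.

wrap2=158.56_deg

open belt: β = asin((r2−r1)/C) = asin(-8/43) = -10.7222°
wrap1 = π − 2β = 201.4443°
wrap2 = π + 2β = 158.5557°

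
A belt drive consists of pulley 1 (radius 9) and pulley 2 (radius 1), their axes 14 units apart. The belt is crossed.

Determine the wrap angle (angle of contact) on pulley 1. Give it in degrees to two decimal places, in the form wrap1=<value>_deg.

crossed belt: β = asin((r1+r2)/C) = asin(10/14) = 45.5847°
wrap1 = wrap2 = π + 2β = 271.1694°

wrap1=271.17_deg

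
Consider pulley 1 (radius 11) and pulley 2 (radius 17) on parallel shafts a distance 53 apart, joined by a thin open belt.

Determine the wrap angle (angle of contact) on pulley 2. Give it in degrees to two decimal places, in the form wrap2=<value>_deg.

wrap2=193.00_deg

open belt: β = asin((r2−r1)/C) = asin(6/53) = 6.5002°
wrap1 = π − 2β = 166.9995°
wrap2 = π + 2β = 193.0005°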